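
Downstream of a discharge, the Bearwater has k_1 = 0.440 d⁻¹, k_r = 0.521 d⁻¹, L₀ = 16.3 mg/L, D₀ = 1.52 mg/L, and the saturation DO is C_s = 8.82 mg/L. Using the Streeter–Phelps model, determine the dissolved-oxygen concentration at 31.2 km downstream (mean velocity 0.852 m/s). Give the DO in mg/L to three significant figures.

Travel time t = x/v = 31.2 km / (0.852 m/s) = 31200 m / 0.852 m/s = 36620 s = 0.4238 d.
k_1 L₀/(k_r−k_1) = 0.440×16.3/(0.521−0.440) = 7.172/0.08100 = 88.54 mg/L.
e^(−k_1 t) = e^(−0.440×0.4238) = 0.8299; e^(−k_r t) = e^(−0.521×0.4238) = 0.8019.
D = 88.54 × (0.8299 − 0.8019) + 1.52 × 0.8019 = 2.480 + 1.219 = 3.699 mg/L.
DO = C_s − D = 8.82 − 3.699 = 5.121 mg/L.

DO ≈ 5.12 mg/L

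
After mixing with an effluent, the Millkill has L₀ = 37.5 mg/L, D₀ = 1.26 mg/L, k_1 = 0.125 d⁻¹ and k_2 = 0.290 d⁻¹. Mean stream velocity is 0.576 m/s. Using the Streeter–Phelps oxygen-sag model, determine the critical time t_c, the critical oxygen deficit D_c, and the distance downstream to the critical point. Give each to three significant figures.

t_c ≈ 4.83 d; D_c ≈ 8.84 mg/L; x_c ≈ 240 km

With k_2/k_1 = 2.320 and 1 − D₀(k_2−k_1)/(k_1 L₀) = 0.9556,
t_c = ln(2.320 × 0.9556) / (0.290 − 0.125) = ln(2.217) / 0.1650 = 0.7962/0.1650 = 4.825 d.
L(t_c) = L₀ e^(−k_1 t_c) = 37.5 × 0.5471 = 20.52 mg/L, and at the critical point k_2 D_c = k_1 L, so D_c = (0.125/0.290) × 20.52 = 8.843 mg/L.
x_c = v t_c = 0.576 m/s × 4.825 d × 86400 s/d = 240100 m ≈ 240 km.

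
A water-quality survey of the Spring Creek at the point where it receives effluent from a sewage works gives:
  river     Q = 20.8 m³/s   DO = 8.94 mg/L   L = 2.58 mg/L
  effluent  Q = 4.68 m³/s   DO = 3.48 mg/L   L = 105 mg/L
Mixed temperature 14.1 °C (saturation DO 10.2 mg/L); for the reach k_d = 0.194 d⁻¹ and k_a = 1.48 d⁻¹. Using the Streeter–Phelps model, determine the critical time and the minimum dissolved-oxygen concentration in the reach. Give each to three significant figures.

Mixed DO = (20.8×8.94 + 4.68×3.48)/(20.8+4.68) = 202.2/25.48 = 7.937 mg/L.
Mixed L₀ = (20.8×2.58 + 4.68×105)/(25.48) = 545.1/25.48 = 21.39 mg/L.
Initial deficit D₀ = C_s − DO₀ = 10.2 − 7.937 = 2.263 mg/L.
t_c = (1/1.286) ln[(1.48/0.194)(1 − 2.263×1.286/(0.194×21.39))] = 0.7776 × ln(2.279) = 0.6407 d.
D_c = (0.194/1.48) × 21.39 × e^(−0.194×0.6407) = 0.1311 × 21.39 × 0.8831 = 2.476 mg/L.
Minimum DO = 10.2 − 2.476 = 7.724 mg/L.

t_c ≈ 0.641 d; minimum DO ≈ 7.72 mg/L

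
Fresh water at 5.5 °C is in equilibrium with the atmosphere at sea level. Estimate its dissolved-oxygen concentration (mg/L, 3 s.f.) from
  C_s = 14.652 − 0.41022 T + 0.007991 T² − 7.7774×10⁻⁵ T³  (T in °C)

C_s = 14.652 − 0.41022×5.5 + 0.007991×5.5² − 7.7774×10⁻⁵×5.5³ = 12.62 mg/L.

C_s ≈ 12.6 mg/L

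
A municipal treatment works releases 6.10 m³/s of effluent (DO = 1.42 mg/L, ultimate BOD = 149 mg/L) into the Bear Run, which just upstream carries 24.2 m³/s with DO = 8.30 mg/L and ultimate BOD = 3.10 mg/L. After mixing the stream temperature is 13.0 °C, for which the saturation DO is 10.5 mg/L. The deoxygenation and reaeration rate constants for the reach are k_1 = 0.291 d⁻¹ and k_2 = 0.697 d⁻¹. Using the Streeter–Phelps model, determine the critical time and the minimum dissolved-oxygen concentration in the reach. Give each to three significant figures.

Mixed DO = (24.2×8.30 + 6.10×1.42)/(24.2+6.10) = 209.5/30.30 = 6.915 mg/L.
Mixed L₀ = (24.2×3.10 + 6.10×149)/(30.30) = 983.9/30.30 = 32.47 mg/L.
Initial deficit D₀ = C_s − DO₀ = 10.5 − 6.915 = 3.585 mg/L.
t_c = (1/0.4060) ln[(0.697/0.291)(1 − 3.585×0.4060/(0.291×32.47))] = 2.463 × ln(2.026) = 1.739 d.
D_c = (0.291/0.697) × 32.47 × e^(−0.291×1.739) = 0.4175 × 32.47 × 0.6028 = 8.173 mg/L.
Minimum DO = 10.5 − 8.173 = 2.327 mg/L.

t_c ≈ 1.74 d; minimum DO ≈ 2.33 mg/L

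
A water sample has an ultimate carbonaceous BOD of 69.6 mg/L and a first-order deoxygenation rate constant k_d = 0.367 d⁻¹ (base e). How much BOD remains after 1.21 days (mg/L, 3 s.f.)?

L ≈ 44.6 mg/L

L_t = L₀ e^(−k_d t) = 69.6 × e^(−0.367×1.21) = 69.6 × 0.6414 = 44.64 mg/L.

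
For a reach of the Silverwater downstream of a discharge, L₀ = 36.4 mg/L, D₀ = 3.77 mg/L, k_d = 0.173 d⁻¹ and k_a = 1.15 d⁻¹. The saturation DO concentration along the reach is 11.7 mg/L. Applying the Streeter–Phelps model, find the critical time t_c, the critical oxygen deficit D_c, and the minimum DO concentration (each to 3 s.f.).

t_c ≈ 1.04 d; D_c ≈ 4.58 mg/L; min DO ≈ 7.12 mg/L

t_c = [1/(k_a−k_d)] ln[(k_a/k_d)(1 − D₀(k_a−k_d)/(k_d L₀))]
= [1/(1.15−0.173)] ln[(1.15/0.173)(1 − 3.77×0.9770/(0.173×36.4))]
= (1/0.9770) ln[6.647 × 0.4151] = 1.024 × ln(2.759) = 1.024 × 1.015 = 1.039 d.
L(t_c) = L₀ e^(−k_d t_c) = 36.4 × 0.8355 = 30.41 mg/L, and at the critical point k_a D_c = k_d L, so D_c = (0.173/1.15) × 30.41 = 4.575 mg/L.
Minimum DO = C_s − D_c = 11.7 − 4.575 = 7.125 mg/L.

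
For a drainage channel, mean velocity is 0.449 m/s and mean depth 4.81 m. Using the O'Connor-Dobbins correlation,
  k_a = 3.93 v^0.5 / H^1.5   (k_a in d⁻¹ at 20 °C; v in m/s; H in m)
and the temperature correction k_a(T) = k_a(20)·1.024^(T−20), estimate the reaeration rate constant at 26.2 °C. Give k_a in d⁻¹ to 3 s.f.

k_a ≈ 0.289 d⁻¹

k_a(20) = 3.93 × 0.449^0.5 / 4.81^1.5 = 3.93 × 0.6701 / 10.55 = 0.2496 d⁻¹.
k_a(26.2) = 0.2496 × 1.024^(26.2−20) = 0.2496 × 1.158 = 0.2892 d⁻¹.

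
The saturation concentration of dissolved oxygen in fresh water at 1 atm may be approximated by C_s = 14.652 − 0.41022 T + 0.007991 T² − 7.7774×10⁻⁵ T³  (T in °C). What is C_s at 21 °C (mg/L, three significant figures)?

C_s ≈ 8.84 mg/L

C_s = 14.652 − 0.41022×21 + 0.007991×21² − 7.7774×10⁻⁵×21³ = 8.841 mg/L.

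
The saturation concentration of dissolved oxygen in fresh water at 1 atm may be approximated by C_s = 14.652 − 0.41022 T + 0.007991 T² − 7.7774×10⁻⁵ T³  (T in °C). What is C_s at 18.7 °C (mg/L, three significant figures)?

C_s = 14.652 − 0.41022×18.7 + 0.007991×18.7² − 7.7774×10⁻⁵×18.7³ = 9.267 mg/L.

C_s ≈ 9.27 mg/L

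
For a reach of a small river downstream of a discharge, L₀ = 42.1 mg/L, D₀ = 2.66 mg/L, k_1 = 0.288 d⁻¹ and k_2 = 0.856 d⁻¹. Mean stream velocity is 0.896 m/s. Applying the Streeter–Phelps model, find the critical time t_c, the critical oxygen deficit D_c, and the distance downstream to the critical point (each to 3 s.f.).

t_c ≈ 1.68 d; D_c ≈ 8.72 mg/L; x_c ≈ 130 km

t_c = [1/(k_2−k_1)] ln[(k_2/k_1)(1 − D₀(k_2−k_1)/(k_1 L₀))]
= [1/(0.856−0.288)] ln[(0.856/0.288)(1 − 2.66×0.5680/(0.288×42.1))]
= (1/0.5680) ln[2.972 × 0.8754] = 1.761 × ln(2.602) = 1.761 × 0.9562 = 1.683 d.
L(t_c) = L₀ e^(−k_1 t_c) = 42.1 × 0.6158 = 25.92 mg/L, and at the critical point k_2 D_c = k_1 L, so D_c = (0.288/0.856) × 25.92 = 8.722 mg/L.
x_c = v t_c = 0.896 m/s × 1.683 d × 86400 s/d = 130300 m ≈ 130 km.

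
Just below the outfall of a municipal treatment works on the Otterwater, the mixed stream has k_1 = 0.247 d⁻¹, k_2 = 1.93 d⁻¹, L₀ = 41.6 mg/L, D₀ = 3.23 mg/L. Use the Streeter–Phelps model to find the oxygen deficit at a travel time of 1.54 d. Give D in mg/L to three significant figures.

k_1 L₀/(k_2−k_1) = 0.247×41.6/(1.93−0.247) = 10.28/1.683 = 6.105 mg/L.
e^(−k_1 t) = e^(−0.247×1.540) = 0.6836; e^(−k_2 t) = e^(−1.93×1.540) = 0.05119.
D = 6.105 × (0.6836 − 0.05119) + 3.23 × 0.05119 = 3.861 + 0.1653 = 4.026 mg/L.

D ≈ 4.03 mg/L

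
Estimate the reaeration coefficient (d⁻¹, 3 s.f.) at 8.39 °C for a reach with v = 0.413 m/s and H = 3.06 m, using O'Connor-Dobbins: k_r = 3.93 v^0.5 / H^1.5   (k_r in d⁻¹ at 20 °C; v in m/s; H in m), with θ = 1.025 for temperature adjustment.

k_r ≈ 0.354 d⁻¹

k_r(20) = 3.93 × 0.413^0.5 / 3.06^1.5 = 3.93 × 0.6427 / 5.353 = 0.4718 d⁻¹.
k_r(8.39) = 0.4718 × 1.025^(8.39−20) = 0.4718 × 0.7508 = 0.3542 d⁻¹.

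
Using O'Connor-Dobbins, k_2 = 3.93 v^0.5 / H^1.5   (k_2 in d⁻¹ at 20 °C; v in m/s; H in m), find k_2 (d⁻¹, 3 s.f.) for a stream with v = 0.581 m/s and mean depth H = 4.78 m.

k_2 ≈ 0.287 d⁻¹

k_2 = 3.93 × 0.581^0.5 / 4.78^1.5 = 3.93 × 0.7622 / 10.45 = 0.2866 d⁻¹.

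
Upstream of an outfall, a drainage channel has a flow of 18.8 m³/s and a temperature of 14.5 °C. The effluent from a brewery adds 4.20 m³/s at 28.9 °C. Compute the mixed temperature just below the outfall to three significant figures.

17.1 °C

Flow-weighted mixing: C = (Q_r C_r + Q_w C_w)/(Q_r + Q_w)
= (18.8×14.5 + 4.20×28.9)/(18.8 + 4.20) = 394.0/23.00 = 17.13 °C.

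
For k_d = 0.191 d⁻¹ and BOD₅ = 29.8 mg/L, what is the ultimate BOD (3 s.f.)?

BOD₅ = L₀(1 − e^(−5k_d)) ⇒ L₀ = BOD₅ / (1 − e^(−5×0.191))
= 29.8 / (1 − 0.3848) = 29.8 / 0.6152 = 48.44 mg/L.

L₀ ≈ 48.4 mg/L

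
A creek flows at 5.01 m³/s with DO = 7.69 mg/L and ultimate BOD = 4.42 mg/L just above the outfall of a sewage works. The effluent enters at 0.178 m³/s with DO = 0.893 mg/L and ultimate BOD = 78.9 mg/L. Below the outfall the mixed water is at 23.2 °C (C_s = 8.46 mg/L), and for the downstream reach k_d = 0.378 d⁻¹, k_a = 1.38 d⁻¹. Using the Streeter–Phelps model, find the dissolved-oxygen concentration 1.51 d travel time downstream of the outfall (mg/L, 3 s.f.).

DO ≈ 7.18 mg/L

Mixed DO = (5.01×7.69 + 0.178×0.893)/(5.01+0.178) = 38.69/5.188 = 7.457 mg/L.
Mixed L₀ = (5.01×4.42 + 0.178×78.9)/(5.188) = 36.19/5.188 = 6.975 mg/L.
Initial deficit D₀ = C_s − DO₀ = 8.46 − 7.457 = 1.003 mg/L.
D(1.51) = [0.378×6.975/(1.38−0.378)](e^(−0.378×1.51) − e^(−1.38×1.51)) + 1.003 e^(−1.38×1.51)
= 2.631 × (0.5651 − 0.1245) + 1.003 × 0.1245 = 1.284 mg/L.
DO = 8.46 − 1.284 = 7.176 mg/L.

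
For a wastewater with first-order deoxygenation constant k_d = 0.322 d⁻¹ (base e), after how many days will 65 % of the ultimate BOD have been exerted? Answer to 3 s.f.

y/L₀ = 1 − e^(−k_d t) = 0.65 ⇒ e^(−k_d t) = 0.350
t = −ln(0.350) / 0.322 = 1.050 / 0.322 = 3.260 d.

t ≈ 3.26 d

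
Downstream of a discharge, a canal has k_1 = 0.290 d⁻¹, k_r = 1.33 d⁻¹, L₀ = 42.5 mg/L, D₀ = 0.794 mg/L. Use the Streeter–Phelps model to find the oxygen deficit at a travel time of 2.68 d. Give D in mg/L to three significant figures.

D ≈ 5.13 mg/L

k_1 L₀/(k_r−k_1) = 0.290×42.5/(1.33−0.290) = 12.32/1.040 = 11.85 mg/L.
e^(−k_1 t) = e^(−0.290×2.680) = 0.4597; e^(−k_r t) = e^(−1.33×2.680) = 0.02831.
D = 11.85 × (0.4597 − 0.02831) + 0.794 × 0.02831 = 5.112 + 0.02248 = 5.135 mg/L.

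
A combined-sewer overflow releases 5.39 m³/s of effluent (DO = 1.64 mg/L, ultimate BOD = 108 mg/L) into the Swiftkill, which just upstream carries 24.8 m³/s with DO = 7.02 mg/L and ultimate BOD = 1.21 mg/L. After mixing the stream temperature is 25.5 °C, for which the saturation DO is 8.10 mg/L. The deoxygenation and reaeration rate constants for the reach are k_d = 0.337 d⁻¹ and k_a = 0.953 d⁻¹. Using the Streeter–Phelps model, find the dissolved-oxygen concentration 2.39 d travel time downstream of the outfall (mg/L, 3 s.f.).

Mixed DO = (24.8×7.02 + 5.39×1.64)/(24.8+5.39) = 182.9/30.19 = 6.059 mg/L.
Mixed L₀ = (24.8×1.21 + 5.39×108)/(30.19) = 612.1/30.19 = 20.28 mg/L.
Initial deficit D₀ = C_s − DO₀ = 8.10 − 6.059 = 2.041 mg/L.
D(2.39) = [0.337×20.28/(0.953−0.337)](e^(−0.337×2.39) − e^(−0.953×2.39)) + 2.041 e^(−0.953×2.39)
= 11.09 × (0.4469 − 0.1025) + 2.041 × 0.1025 = 4.029 mg/L.
DO = 8.10 − 4.029 = 4.071 mg/L.

DO ≈ 4.07 mg/L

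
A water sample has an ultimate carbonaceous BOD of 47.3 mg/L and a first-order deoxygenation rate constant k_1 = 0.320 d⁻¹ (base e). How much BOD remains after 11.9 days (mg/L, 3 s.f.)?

L_t = L₀ e^(−k_1 t) = 47.3 × e^(−0.320×11.9) = 47.3 × 0.02219 = 1.050 mg/L.

L ≈ 1.05 mg/L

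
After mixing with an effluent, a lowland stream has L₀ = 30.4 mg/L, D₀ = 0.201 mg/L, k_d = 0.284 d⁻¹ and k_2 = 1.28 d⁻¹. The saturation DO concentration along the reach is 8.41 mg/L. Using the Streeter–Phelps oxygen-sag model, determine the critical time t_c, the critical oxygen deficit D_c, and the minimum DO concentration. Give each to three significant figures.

t_c ≈ 1.49 d; D_c ≈ 4.42 mg/L; min DO ≈ 3.99 mg/L

t_c = [1/(k_2−k_d)] ln[(k_2/k_d)(1 − D₀(k_2−k_d)/(k_d L₀))]
= [1/(1.28−0.284)] ln[(1.28/0.284)(1 − 0.201×0.9960/(0.284×30.4))]
= (1/0.9960) ln[4.507 × 0.9768] = 1.004 × ln(4.403) = 1.004 × 1.482 = 1.488 d.
D_c = (k_d/k_2) L₀ e^(−k_d t_c) = (0.284/1.28) × 30.4 × e^(−0.284×1.488) = 0.2219 × 30.4 × 0.6553 = 4.420 mg/L.
Minimum DO = C_s − D_c = 8.41 − 4.420 = 3.990 mg/L.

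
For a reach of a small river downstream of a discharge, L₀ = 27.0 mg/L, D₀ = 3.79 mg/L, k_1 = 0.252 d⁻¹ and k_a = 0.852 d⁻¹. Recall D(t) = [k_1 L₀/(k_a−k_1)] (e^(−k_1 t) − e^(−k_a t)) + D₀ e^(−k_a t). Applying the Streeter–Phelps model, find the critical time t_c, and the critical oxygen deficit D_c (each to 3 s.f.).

t_c ≈ 1.35 d; D_c ≈ 5.68 mg/L

t_c = [1/(k_a−k_1)] ln[(k_a/k_1)(1 − D₀(k_a−k_1)/(k_1 L₀))]
= [1/(0.852−0.252)] ln[(0.852/0.252)(1 − 3.79×0.6000/(0.252×27.0))]
= (1/0.6000) ln[3.381 × 0.6658] = 1.667 × ln(2.251) = 1.667 × 0.8114 = 1.352 d.
D_c = (k_1/k_a) L₀ e^(−k_1 t_c) = (0.252/0.852) × 27.0 × e^(−0.252×1.352) = 0.2958 × 27.0 × 0.7112 = 5.680 mg/L.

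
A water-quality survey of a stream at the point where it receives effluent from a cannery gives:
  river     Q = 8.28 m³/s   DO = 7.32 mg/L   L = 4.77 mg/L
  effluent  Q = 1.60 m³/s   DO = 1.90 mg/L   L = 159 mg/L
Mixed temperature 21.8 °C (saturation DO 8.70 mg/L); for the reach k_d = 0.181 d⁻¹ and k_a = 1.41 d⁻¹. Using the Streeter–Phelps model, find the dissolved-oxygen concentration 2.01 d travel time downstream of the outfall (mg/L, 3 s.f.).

Mixed DO = (8.28×7.32 + 1.60×1.90)/(8.28+1.60) = 63.65/9.880 = 6.442 mg/L.
Mixed L₀ = (8.28×4.77 + 1.60×159)/(9.880) = 293.9/9.880 = 29.75 mg/L.
Initial deficit D₀ = C_s − DO₀ = 8.70 − 6.442 = 2.258 mg/L.
D(2.01) = [0.181×29.75/(1.41−0.181)](e^(−0.181×2.01) − e^(−1.41×2.01)) + 2.258 e^(−1.41×2.01)
= 4.381 × (0.6950 − 0.05877) + 2.258 × 0.05877 = 2.920 mg/L.
DO = 8.70 − 2.920 = 5.780 mg/L.

DO ≈ 5.78 mg/L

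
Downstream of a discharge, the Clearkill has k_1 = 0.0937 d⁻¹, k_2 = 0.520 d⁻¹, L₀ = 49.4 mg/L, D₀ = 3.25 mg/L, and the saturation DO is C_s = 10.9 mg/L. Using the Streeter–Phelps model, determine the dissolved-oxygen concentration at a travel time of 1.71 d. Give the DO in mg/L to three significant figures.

k_1 L₀/(k_2−k_1) = 0.0937×49.4/(0.520−0.0937) = 4.629/0.4263 = 10.86 mg/L.
e^(−k_1 t) = e^(−0.0937×1.710) = 0.8520; e^(−k_2 t) = e^(−0.520×1.710) = 0.4110.
D = 10.86 × (0.8520 − 0.4110) + 3.25 × 0.4110 = 4.788 + 1.336 = 6.124 mg/L.
DO = C_s − D = 10.9 − 6.124 = 4.776 mg/L.

DO ≈ 4.78 mg/L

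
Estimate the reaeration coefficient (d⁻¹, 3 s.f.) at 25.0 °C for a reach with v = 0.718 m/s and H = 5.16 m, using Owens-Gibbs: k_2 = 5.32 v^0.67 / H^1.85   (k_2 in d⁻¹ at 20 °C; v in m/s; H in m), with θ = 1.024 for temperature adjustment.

k_2(20) = 5.32 × 0.718^0.67 / 5.16^1.85 = 5.32 × 0.8009 / 20.82 = 0.2047 d⁻¹.
k_2(25.0) = 0.2047 × 1.024^(25.0−20) = 0.2047 × 1.126 = 0.2305 d⁻¹.

k_2 ≈ 0.230 d⁻¹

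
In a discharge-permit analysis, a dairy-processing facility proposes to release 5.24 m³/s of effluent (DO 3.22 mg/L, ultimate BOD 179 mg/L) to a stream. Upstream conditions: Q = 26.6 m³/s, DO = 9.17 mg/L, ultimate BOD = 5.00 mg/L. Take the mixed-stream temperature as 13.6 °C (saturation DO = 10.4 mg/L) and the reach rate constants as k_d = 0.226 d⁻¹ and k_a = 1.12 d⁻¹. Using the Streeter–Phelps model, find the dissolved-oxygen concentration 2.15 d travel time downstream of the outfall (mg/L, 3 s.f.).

Mixed DO = (26.6×9.17 + 5.24×3.22)/(26.6+5.24) = 260.8/31.84 = 8.191 mg/L.
Mixed L₀ = (26.6×5.00 + 5.24×179)/(31.84) = 1071/31.84 = 33.64 mg/L.
Initial deficit D₀ = C_s − DO₀ = 10.4 − 8.191 = 2.209 mg/L.
D(2.15) = [0.226×33.64/(1.12−0.226)](e^(−0.226×2.15) − e^(−1.12×2.15)) + 2.209 e^(−1.12×2.15)
= 8.503 × (0.6151 − 0.09000) + 2.209 × 0.09000 = 4.664 mg/L.
DO = 10.4 − 4.664 = 5.736 mg/L.

DO ≈ 5.74 mg/L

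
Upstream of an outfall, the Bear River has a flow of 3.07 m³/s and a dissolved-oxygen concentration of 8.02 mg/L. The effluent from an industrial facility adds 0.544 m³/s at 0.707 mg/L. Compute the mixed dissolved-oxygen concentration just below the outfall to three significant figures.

6.92 mg/L

Flow-weighted mixing: C = (Q_r C_r + Q_w C_w)/(Q_r + Q_w)
= (3.07×8.02 + 0.544×0.707)/(3.07 + 0.544) = 25.01/3.614 = 6.919 mg/L.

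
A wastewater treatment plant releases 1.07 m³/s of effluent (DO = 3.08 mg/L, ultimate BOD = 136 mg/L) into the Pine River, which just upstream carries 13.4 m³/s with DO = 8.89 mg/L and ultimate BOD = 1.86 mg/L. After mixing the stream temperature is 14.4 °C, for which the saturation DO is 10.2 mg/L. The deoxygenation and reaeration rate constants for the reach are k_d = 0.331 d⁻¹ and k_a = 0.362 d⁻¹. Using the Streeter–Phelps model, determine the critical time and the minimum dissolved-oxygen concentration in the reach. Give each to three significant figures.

t_c ≈ 2.44 d; minimum DO ≈ 5.40 mg/L

Mixed DO = (13.4×8.89 + 1.07×3.08)/(13.4+1.07) = 122.4/14.47 = 8.460 mg/L.
Mixed L₀ = (13.4×1.86 + 1.07×136)/(14.47) = 170.4/14.47 = 11.78 mg/L.
Initial deficit D₀ = C_s − DO₀ = 10.2 − 8.460 = 1.740 mg/L.
t_c = (1/0.03100) ln[(0.362/0.331)(1 − 1.740×0.03100/(0.331×11.78))] = 32.26 × ln(1.079) = 2.439 d.
D_c = (0.331/0.362) × 11.78 × e^(−0.331×2.439) = 0.9144 × 11.78 × 0.4461 = 4.805 mg/L.
Minimum DO = 10.2 − 4.805 = 5.395 mg/L.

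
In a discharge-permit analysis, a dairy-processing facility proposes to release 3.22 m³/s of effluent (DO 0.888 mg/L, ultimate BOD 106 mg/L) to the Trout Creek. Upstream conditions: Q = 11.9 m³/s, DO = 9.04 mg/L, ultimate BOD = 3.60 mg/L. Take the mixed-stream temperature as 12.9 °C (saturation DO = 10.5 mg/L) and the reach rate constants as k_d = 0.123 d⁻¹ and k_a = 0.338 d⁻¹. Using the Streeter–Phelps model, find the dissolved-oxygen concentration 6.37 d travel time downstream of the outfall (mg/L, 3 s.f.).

Mixed DO = (11.9×9.04 + 3.22×0.888)/(11.9+3.22) = 110.4/15.12 = 7.304 mg/L.
Mixed L₀ = (11.9×3.60 + 3.22×106)/(15.12) = 384.2/15.12 = 25.41 mg/L.
Initial deficit D₀ = C_s − DO₀ = 10.5 − 7.304 = 3.196 mg/L.
D(6.37) = [0.123×25.41/(0.338−0.123)](e^(−0.123×6.37) − e^(−0.338×6.37)) + 3.196 e^(−0.338×6.37)
= 14.54 × (0.4568 − 0.1161) + 3.196 × 0.1161 = 5.323 mg/L.
DO = 10.5 − 5.323 = 5.177 mg/L.

DO ≈ 5.18 mg/L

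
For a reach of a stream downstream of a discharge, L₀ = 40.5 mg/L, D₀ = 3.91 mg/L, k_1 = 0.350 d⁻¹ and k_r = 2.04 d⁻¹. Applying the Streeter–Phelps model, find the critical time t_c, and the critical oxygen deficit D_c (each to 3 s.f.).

t_c = [1/(k_r−k_1)] ln[(k_r/k_1)(1 − D₀(k_r−k_1)/(k_1 L₀))]
= [1/(2.04−0.350)] ln[(2.04/0.350)(1 − 3.91×1.690/(0.350×40.5))]
= (1/1.690) ln[5.829 × 0.5338] = 0.5917 × ln(3.111) = 0.5917 × 1.135 = 0.6717 d.
D_c = (k_1/k_r) L₀ e^(−k_1 t_c) = (0.350/2.04) × 40.5 × e^(−0.350×0.6717) = 0.1716 × 40.5 × 0.7905 = 5.493 mg/L.

t_c ≈ 0.672 d; D_c ≈ 5.49 mg/L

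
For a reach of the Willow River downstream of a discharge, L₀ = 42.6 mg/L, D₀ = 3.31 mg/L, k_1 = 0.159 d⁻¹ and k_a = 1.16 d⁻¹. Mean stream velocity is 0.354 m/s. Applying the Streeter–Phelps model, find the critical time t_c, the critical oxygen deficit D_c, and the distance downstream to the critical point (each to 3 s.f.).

t_c = [1/(k_a−k_1)] ln[(k_a/k_1)(1 − D₀(k_a−k_1)/(k_1 L₀))]
= [1/(1.16−0.159)] ln[(1.16/0.159)(1 − 3.31×1.001/(0.159×42.6))]
= (1/1.001) ln[7.296 × 0.5108] = 0.9990 × ln(3.727) = 0.9990 × 1.316 = 1.314 d.
D_c = (k_1/k_a) L₀ e^(−k_1 t_c) = (0.159/1.16) × 42.6 × e^(−0.159×1.314) = 0.1371 × 42.6 × 0.8114 = 4.738 mg/L.
x_c = v t_c = 0.354 m/s × 1.314 d × 86400 s/d = 40200 m ≈ 40.2 km.

t_c ≈ 1.31 d; D_c ≈ 4.74 mg/L; x_c ≈ 40.2 km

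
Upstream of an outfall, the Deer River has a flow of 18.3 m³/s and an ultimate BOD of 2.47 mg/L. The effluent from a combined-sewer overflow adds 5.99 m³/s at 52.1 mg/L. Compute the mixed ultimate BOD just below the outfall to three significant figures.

14.7 mg/L

Flow-weighted mixing: C = (Q_r C_r + Q_w C_w)/(Q_r + Q_w)
= (18.3×2.47 + 5.99×52.1)/(18.3 + 5.99) = 357.3/24.29 = 14.71 mg/L.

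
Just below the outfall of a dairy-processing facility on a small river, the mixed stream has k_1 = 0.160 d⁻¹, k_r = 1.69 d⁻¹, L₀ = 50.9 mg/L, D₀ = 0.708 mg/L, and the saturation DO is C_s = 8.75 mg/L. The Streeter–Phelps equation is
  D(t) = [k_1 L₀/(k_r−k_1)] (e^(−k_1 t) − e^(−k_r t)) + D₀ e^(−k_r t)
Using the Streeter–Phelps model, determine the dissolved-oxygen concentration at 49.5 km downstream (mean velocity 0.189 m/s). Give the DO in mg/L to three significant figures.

DO ≈ 5.50 mg/L

Travel time t = x/v = 49.5 km / (0.189 m/s) = 49500 m / 0.189 m/s = 261900 s = 3.031 d.
k_1 L₀/(k_r−k_1) = 0.160×50.9/(1.69−0.160) = 8.144/1.530 = 5.323 mg/L.
e^(−k_1 t) = e^(−0.160×3.031) = 0.6157; e^(−k_r t) = e^(−1.69×3.031) = 0.005959.
D = 5.323 × (0.6157 − 0.005959) + 0.708 × 0.005959 = 3.246 + 0.004219 = 3.250 mg/L.
DO = C_s − D = 8.75 − 3.250 = 5.500 mg/L.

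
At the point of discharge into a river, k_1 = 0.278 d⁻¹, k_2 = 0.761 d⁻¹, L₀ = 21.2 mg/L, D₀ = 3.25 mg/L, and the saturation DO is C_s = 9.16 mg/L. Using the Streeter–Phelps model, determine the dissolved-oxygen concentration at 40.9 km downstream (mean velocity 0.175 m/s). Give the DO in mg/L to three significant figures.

Travel time t = x/v = 40.9 km / (0.175 m/s) = 40900 m / 0.175 m/s = 233700 s = 2.705 d.
k_1 L₀/(k_2−k_1) = 0.278×21.2/(0.761−0.278) = 5.894/0.4830 = 12.20 mg/L.
e^(−k_1 t) = e^(−0.278×2.705) = 0.4714; e^(−k_2 t) = e^(−0.761×2.705) = 0.1276.
D = 12.20 × (0.4714 − 0.1276) + 3.25 × 0.1276 = 4.195 + 0.4148 = 4.610 mg/L.
DO = C_s − D = 9.16 − 4.610 = 4.550 mg/L.

DO ≈ 4.55 mg/L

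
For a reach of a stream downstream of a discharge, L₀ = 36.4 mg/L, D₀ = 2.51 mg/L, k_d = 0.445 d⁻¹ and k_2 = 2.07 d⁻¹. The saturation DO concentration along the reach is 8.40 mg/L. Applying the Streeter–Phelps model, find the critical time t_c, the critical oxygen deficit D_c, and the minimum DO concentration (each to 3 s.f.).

t_c = [1/(k_2−k_d)] ln[(k_2/k_d)(1 − D₀(k_2−k_d)/(k_d L₀))]
= [1/(2.07−0.445)] ln[(2.07/0.445)(1 − 2.51×1.625/(0.445×36.4))]
= (1/1.625) ln[4.652 × 0.7482] = 0.6154 × ln(3.480) = 0.6154 × 1.247 = 0.7675 d.
D_c = (k_d/k_2) L₀ e^(−k_d t_c) = (0.445/2.07) × 36.4 × e^(−0.445×0.7675) = 0.2150 × 36.4 × 0.7107 = 5.561 mg/L.
Minimum DO = C_s − D_c = 8.40 − 5.561 = 2.839 mg/L.

t_c ≈ 0.767 d; D_c ≈ 5.56 mg/L; min DO ≈ 2.84 mg/L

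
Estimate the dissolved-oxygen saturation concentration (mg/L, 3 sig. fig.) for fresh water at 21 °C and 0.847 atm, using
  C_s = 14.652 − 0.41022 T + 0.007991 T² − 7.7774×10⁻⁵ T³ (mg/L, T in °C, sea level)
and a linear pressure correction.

C_s ≈ 7.49 mg/L

At sea level: C_s = 14.652 − 0.41022×21 + 0.007991×21² − 7.7774×10⁻⁵×21³ = 8.841 mg/L.
Pressure correction: C_s' = 8.841 × 0.847 = 7.488 mg/L.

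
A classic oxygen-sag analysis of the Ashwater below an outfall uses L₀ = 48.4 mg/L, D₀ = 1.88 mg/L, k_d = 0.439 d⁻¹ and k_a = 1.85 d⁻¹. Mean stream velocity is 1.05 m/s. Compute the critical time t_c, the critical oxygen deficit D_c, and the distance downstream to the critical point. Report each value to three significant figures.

t_c ≈ 0.925 d; D_c ≈ 7.65 mg/L; x_c ≈ 83.9 km

t_c = [1/(k_a−k_d)] ln[(k_a/k_d)(1 − D₀(k_a−k_d)/(k_d L₀))]
= [1/(1.85−0.439)] ln[(1.85/0.439)(1 − 1.88×1.411/(0.439×48.4))]
= (1/1.411) ln[4.214 × 0.8752] = 0.7087 × ln(3.688) = 0.7087 × 1.305 = 0.9249 d.
D_c = (k_d/k_a) L₀ e^(−k_d t_c) = (0.439/1.85) × 48.4 × e^(−0.439×0.9249) = 0.2373 × 48.4 × 0.6663 = 7.652 mg/L.
x_c = v t_c = 1.05 m/s × 0.9249 d × 86400 s/d = 83910 m ≈ 83.9 km.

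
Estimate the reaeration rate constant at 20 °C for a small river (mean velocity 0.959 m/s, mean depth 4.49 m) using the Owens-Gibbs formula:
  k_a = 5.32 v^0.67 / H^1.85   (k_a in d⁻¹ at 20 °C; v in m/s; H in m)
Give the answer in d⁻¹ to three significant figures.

k_a = 5.32 × 0.959^0.67 / 4.49^1.85 = 5.32 × 0.9723 / 16.09 = 0.3214 d⁻¹.

k_a ≈ 0.321 d⁻¹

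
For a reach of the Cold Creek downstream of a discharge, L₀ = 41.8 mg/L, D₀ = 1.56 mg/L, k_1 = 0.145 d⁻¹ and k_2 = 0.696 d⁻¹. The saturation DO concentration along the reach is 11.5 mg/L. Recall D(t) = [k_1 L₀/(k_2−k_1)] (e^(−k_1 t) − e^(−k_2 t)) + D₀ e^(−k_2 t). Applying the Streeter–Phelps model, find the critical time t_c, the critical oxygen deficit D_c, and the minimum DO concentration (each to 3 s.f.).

At the critical point dD/dt = 0, so k_1 L₀ e^(−k_1 t) = k_2 D. Substituting D(t) from the Streeter–Phelps equation and solving for t gives
t_c = ln[(k_2/k_1)(1 − D₀(k_2−k_1)/(k_1 L₀))] / (k_2−k_1).
Here k_2−k_1 = 0.5510 d⁻¹ and 1 − D₀(k_2−k_1)/(k_1 L₀) = 1 − 1.56×0.5510/(0.145×41.8) = 0.8582, so
t_c = ln(4.800 × 0.8582) / 0.5510 = 1.416 / 0.5510 = 2.569 d.
D_c = (k_1/k_2) L₀ e^(−k_1 t_c) = (0.145/0.696) × 41.8 × e^(−0.145×2.569) = 0.2083 × 41.8 × 0.6890 = 6.000 mg/L.
Minimum DO = C_s − D_c = 11.5 − 6.000 = 5.500 mg/L.

t_c ≈ 2.57 d; D_c ≈ 6.00 mg/L; min DO ≈ 5.50 mg/L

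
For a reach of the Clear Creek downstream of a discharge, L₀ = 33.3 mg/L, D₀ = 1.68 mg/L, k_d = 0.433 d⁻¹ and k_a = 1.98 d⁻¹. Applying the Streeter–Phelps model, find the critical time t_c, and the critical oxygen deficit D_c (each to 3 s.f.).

With k_a/k_d = 4.573 and 1 − D₀(k_a−k_d)/(k_d L₀) = 0.8198,
t_c = ln(4.573 × 0.8198) / (1.98 − 0.433) = ln(3.749) / 1.547 = 1.321/1.547 = 0.8541 d.
L(t_c) = L₀ e^(−k_d t_c) = 33.3 × 0.6908 = 23.01 mg/L, and at the critical point k_a D_c = k_d L, so D_c = (0.433/1.98) × 23.01 = 5.031 mg/L.

t_c ≈ 0.854 d; D_c ≈ 5.03 mg/L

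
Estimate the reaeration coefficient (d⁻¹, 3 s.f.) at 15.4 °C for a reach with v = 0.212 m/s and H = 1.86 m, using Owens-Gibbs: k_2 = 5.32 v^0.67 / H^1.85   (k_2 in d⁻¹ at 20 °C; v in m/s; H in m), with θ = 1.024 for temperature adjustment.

k_2 ≈ 0.535 d⁻¹

k_2(20) = 5.32 × 0.212^0.67 / 1.86^1.85 = 5.32 × 0.3537 / 3.152 = 0.5970 d⁻¹.
k_2(15.4) = 0.5970 × 1.024^(15.4−20) = 0.5970 × 0.8966 = 0.5353 d⁻¹.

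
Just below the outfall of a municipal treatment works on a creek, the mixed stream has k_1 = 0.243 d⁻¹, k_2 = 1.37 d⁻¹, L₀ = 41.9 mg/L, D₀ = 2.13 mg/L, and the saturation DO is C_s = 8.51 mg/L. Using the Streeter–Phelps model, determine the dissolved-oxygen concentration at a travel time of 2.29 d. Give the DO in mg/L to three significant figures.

k_1 L₀/(k_2−k_1) = 0.243×41.9/(1.37−0.243) = 10.18/1.127 = 9.034 mg/L.
e^(−k_1 t) = e^(−0.243×2.290) = 0.5732; e^(−k_2 t) = e^(−1.37×2.290) = 0.04340.
D = 9.034 × (0.5732 − 0.04340) + 2.13 × 0.04340 = 4.787 + 0.09244 = 4.879 mg/L.
DO = C_s − D = 8.51 − 4.879 = 3.631 mg/L.

DO ≈ 3.63 mg/L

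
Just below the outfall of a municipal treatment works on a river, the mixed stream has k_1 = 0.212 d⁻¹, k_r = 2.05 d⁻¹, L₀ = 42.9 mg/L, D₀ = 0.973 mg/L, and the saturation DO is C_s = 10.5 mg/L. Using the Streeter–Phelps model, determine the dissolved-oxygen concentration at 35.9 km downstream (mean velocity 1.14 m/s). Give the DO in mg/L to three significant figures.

Travel time t = x/v = 35.9 km / (1.14 m/s) = 35900 m / 1.14 m/s = 31490 s = 0.3645 d.
k_1 L₀/(k_r−k_1) = 0.212×42.9/(2.05−0.212) = 9.095/1.838 = 4.948 mg/L.
e^(−k_1 t) = e^(−0.212×0.3645) = 0.9256; e^(−k_r t) = e^(−2.05×0.3645) = 0.4737.
D = 4.948 × (0.9256 − 0.4737) + 0.973 × 0.4737 = 2.236 + 0.4609 = 2.697 mg/L.
DO = C_s − D = 10.5 − 2.697 = 7.803 mg/L.

DO ≈ 7.80 mg/L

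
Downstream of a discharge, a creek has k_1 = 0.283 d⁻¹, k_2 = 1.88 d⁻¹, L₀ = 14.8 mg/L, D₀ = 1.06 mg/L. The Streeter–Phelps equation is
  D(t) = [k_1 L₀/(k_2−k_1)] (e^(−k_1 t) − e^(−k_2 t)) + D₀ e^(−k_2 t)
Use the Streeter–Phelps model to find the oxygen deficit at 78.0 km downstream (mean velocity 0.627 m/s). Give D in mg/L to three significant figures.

D ≈ 1.64 mg/L

Travel time t = x/v = 78.0 km / (0.627 m/s) = 78000 m / 0.627 m/s = 124400 s = 1.440 d.
k_1 L₀/(k_2−k_1) = 0.283×14.8/(1.88−0.283) = 4.188/1.597 = 2.623 mg/L.
e^(−k_1 t) = e^(−0.283×1.440) = 0.6653; e^(−k_2 t) = e^(−1.88×1.440) = 0.06674.
D = 2.623 × (0.6653 − 0.06674) + 1.06 × 0.06674 = 1.570 + 0.07075 = 1.641 mg/L.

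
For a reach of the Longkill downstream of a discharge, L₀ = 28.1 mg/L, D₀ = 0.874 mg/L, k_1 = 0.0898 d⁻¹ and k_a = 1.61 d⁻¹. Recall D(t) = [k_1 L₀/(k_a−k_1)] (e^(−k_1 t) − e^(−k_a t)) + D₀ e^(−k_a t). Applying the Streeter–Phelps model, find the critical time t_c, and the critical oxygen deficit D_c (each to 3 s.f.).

With k_a/k_1 = 17.93 and 1 − D₀(k_a−k_1)/(k_1 L₀) = 0.4735,
t_c = ln(17.93 × 0.4735) / (1.61 − 0.0898) = ln(8.489) / 1.520 = 2.139/1.520 = 1.407 d.
L(t_c) = L₀ e^(−k_1 t_c) = 28.1 × 0.8813 = 24.77 mg/L, and at the critical point k_a D_c = k_1 L, so D_c = (0.0898/1.61) × 24.77 = 1.381 mg/L.

t_c ≈ 1.41 d; D_c ≈ 1.38 mg/L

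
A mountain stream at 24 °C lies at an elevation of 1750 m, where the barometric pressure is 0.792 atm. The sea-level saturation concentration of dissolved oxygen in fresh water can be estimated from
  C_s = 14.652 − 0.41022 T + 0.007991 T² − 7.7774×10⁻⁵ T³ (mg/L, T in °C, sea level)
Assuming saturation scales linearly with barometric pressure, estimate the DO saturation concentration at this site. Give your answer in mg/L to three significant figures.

C_s ≈ 6.60 mg/L

At sea level: C_s = 14.652 − 0.41022×24 + 0.007991×24² − 7.7774×10⁻⁵×24³ = 8.334 mg/L.
Pressure correction: C_s' = 8.334 × 0.792 = 6.601 mg/L.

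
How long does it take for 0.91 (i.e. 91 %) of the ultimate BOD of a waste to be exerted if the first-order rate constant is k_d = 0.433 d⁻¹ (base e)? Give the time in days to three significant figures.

y/L₀ = 1 − e^(−k_d t) = 0.91 ⇒ e^(−k_d t) = 0.0900
t = −ln(0.0900) / 0.433 = 2.408 / 0.433 = 5.561 d.

t ≈ 5.56 d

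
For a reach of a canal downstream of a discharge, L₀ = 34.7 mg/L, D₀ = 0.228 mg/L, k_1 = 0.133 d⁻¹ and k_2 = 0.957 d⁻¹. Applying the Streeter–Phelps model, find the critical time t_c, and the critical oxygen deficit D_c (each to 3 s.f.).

t_c ≈ 2.34 d; D_c ≈ 3.53 mg/L

At the critical point dD/dt = 0, so k_1 L₀ e^(−k_1 t) = k_2 D. Substituting D(t) from the Streeter–Phelps equation and solving for t gives
t_c = ln[(k_2/k_1)(1 − D₀(k_2−k_1)/(k_1 L₀))] / (k_2−k_1).
Here k_2−k_1 = 0.8240 d⁻¹ and 1 − D₀(k_2−k_1)/(k_1 L₀) = 1 − 0.228×0.8240/(0.133×34.7) = 0.9593, so
t_c = ln(7.195 × 0.9593) / 0.8240 = 1.932 / 0.8240 = 2.345 d.
D_c = (k_1/k_2) L₀ e^(−k_1 t_c) = (0.133/0.957) × 34.7 × e^(−0.133×2.345) = 0.1390 × 34.7 × 0.7321 = 3.531 mg/L.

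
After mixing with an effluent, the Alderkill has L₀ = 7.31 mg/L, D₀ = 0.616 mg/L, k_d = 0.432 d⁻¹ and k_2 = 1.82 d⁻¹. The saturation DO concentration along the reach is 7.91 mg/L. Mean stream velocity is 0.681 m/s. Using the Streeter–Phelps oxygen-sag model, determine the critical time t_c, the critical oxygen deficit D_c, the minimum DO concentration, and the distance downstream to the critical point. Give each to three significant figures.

t_c ≈ 0.809 d; D_c ≈ 1.22 mg/L; min DO ≈ 6.69 mg/L; x_c ≈ 47.6 km

t_c = [1/(k_2−k_d)] ln[(k_2/k_d)(1 − D₀(k_2−k_d)/(k_d L₀))]
= [1/(1.82−0.432)] ln[(1.82/0.432)(1 − 0.616×1.388/(0.432×7.31))]
= (1/1.388) ln[4.213 × 0.7292] = 0.7205 × ln(3.072) = 0.7205 × 1.122 = 0.8087 d.
L(t_c) = L₀ e^(−k_d t_c) = 7.31 × 0.7052 = 5.155 mg/L, and at the critical point k_2 D_c = k_d L, so D_c = (0.432/1.82) × 5.155 = 1.224 mg/L.
Minimum DO = C_s − D_c = 7.91 − 1.224 = 6.686 mg/L.
x_c = v t_c = 0.681 m/s × 0.8087 d × 86400 s/d = 47580 m ≈ 47.6 km.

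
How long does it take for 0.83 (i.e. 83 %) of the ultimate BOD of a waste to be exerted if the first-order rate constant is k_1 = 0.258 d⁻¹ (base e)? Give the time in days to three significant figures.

y/L₀ = 1 − e^(−k_1 t) = 0.83 ⇒ e^(−k_1 t) = 0.170
t = −ln(0.170) / 0.258 = 1.772 / 0.258 = 6.868 d.

t ≈ 6.87 d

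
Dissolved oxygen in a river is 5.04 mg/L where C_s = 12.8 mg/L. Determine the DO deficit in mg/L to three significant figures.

D = C_s − C = 12.8 − 5.04 = 7.76 mg/L.

D ≈ 7.76 mg/L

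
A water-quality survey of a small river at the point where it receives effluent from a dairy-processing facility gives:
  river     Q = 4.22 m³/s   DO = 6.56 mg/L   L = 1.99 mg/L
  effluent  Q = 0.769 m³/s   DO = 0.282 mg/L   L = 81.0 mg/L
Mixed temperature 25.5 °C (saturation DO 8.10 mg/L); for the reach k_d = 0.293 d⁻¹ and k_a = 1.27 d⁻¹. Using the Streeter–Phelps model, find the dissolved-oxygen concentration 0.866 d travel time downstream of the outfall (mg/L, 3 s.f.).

Mixed DO = (4.22×6.56 + 0.769×0.282)/(4.22+0.769) = 27.90/4.989 = 5.592 mg/L.
Mixed L₀ = (4.22×1.99 + 0.769×81.0)/(4.989) = 70.69/4.989 = 14.17 mg/L.
Initial deficit D₀ = C_s − DO₀ = 8.10 − 5.592 = 2.508 mg/L.
D(0.866) = [0.293×14.17/(1.27−0.293)](e^(−0.293×0.866) − e^(−1.27×0.866)) + 2.508 e^(−1.27×0.866)
= 4.249 × (0.7759 − 0.3329) + 2.508 × 0.3329 = 2.717 mg/L.
DO = 8.10 − 2.717 = 5.383 mg/L.

DO ≈ 5.38 mg/L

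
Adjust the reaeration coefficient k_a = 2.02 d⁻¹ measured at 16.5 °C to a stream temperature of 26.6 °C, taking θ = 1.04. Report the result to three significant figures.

k_a ≈ 3.00 d⁻¹

k_a(T₂) = k_a(T₁) · θ^(T₂−T₁) = 2.02 × 1.04^(26.6−16.5)
= 2.02 × 1.04^10.1 = 2.02 × 1.486 = 3.002 d⁻¹.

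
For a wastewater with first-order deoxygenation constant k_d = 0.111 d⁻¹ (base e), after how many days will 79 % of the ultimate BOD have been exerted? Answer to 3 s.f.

t ≈ 14.1 d

y/L₀ = 1 − e^(−k_d t) = 0.79 ⇒ e^(−k_d t) = 0.210
t = −ln(0.210) / 0.111 = 1.561 / 0.111 = 14.06 d.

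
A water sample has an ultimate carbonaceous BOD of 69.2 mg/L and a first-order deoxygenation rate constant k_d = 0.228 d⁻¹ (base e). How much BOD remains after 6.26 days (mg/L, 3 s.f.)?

L ≈ 16.6 mg/L

L_t = L₀ e^(−k_d t) = 69.2 × e^(−0.228×6.26) = 69.2 × 0.2400 = 16.61 mg/L.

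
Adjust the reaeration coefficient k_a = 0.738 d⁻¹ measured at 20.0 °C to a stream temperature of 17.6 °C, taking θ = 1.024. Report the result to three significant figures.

k_a(T₂) = k_a(T₁) · θ^(T₂−T₁) = 0.738 × 1.024^(17.6−20.0)
= 0.738 × 1.024^-2.40 = 0.738 × 0.9447 = 0.6972 d⁻¹.

k_a ≈ 0.697 d⁻¹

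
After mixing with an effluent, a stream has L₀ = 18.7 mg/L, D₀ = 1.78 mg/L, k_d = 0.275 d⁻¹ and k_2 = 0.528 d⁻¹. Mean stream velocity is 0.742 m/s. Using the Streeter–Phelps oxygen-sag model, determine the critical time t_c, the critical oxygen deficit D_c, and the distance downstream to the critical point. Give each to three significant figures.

t_c ≈ 2.22 d; D_c ≈ 5.30 mg/L; x_c ≈ 142 km

t_c = [1/(k_2−k_d)] ln[(k_2/k_d)(1 − D₀(k_2−k_d)/(k_d L₀))]
= [1/(0.528−0.275)] ln[(0.528/0.275)(1 − 1.78×0.2530/(0.275×18.7))]
= (1/0.2530) ln[1.920 × 0.9124] = 3.953 × ln(1.752) = 3.953 × 0.5607 = 2.216 d.
D_c = (k_d/k_2) L₀ e^(−k_d t_c) = (0.275/0.528) × 18.7 × e^(−0.275×2.216) = 0.5208 × 18.7 × 0.5437 = 5.295 mg/L.
x_c = v t_c = 0.742 m/s × 2.216 d × 86400 s/d = 142100 m ≈ 142 km.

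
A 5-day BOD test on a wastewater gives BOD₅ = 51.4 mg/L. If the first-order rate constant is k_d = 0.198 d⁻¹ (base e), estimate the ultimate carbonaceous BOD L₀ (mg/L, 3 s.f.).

BOD₅ = L₀(1 − e^(−5k_d)) ⇒ L₀ = BOD₅ / (1 − e^(−5×0.198))
= 51.4 / (1 − 0.3716) = 51.4 / 0.6284 = 81.79 mg/L.

L₀ ≈ 81.8 mg/L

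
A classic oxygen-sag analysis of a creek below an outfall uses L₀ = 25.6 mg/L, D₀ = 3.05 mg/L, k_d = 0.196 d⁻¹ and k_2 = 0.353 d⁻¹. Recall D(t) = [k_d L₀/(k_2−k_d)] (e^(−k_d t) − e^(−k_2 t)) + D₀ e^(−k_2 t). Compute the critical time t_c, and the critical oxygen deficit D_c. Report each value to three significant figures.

t_c ≈ 3.11 d; D_c ≈ 7.73 mg/L

At the critical point dD/dt = 0, so k_d L₀ e^(−k_d t) = k_2 D. Substituting D(t) from the Streeter–Phelps equation and solving for t gives
t_c = ln[(k_2/k_d)(1 − D₀(k_2−k_d)/(k_d L₀))] / (k_2−k_d).
Here k_2−k_d = 0.1570 d⁻¹ and 1 − D₀(k_2−k_d)/(k_d L₀) = 1 − 3.05×0.1570/(0.196×25.6) = 0.9046, so
t_c = ln(1.801 × 0.9046) / 0.1570 = 0.4881 / 0.1570 = 3.109 d.
D_c = (k_d/k_2) L₀ e^(−k_d t_c) = (0.196/0.353) × 25.6 × e^(−0.196×3.109) = 0.5552 × 25.6 × 0.5437 = 7.729 mg/L.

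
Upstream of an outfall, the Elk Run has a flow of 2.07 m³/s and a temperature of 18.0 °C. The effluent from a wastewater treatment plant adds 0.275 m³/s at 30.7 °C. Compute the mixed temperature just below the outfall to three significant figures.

Flow-weighted mixing: C = (Q_r C_r + Q_w C_w)/(Q_r + Q_w)
= (2.07×18.0 + 0.275×30.7)/(2.07 + 0.275) = 45.70/2.345 = 19.49 °C.

19.5 °C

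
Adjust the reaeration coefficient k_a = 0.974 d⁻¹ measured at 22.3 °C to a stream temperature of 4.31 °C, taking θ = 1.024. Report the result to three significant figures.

k_a(T₂) = k_a(T₁) · θ^(T₂−T₁) = 0.974 × 1.024^(4.31−22.3)
= 0.974 × 1.024^-18.0 = 0.974 × 0.6527 = 0.6357 d⁻¹.

k_a ≈ 0.636 d⁻¹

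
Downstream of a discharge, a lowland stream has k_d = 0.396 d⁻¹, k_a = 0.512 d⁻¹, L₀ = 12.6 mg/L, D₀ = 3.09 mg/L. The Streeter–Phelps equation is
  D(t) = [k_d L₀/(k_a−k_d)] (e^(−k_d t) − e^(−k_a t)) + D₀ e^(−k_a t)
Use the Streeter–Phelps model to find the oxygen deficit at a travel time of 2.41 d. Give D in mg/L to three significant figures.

D ≈ 4.94 mg/L

k_d L₀/(k_a−k_d) = 0.396×12.6/(0.512−0.396) = 4.990/0.1160 = 43.01 mg/L.
e^(−k_d t) = e^(−0.396×2.410) = 0.3851; e^(−k_a t) = e^(−0.512×2.410) = 0.2911.
D = 43.01 × (0.3851 − 0.2911) + 3.09 × 0.2911 = 4.039 + 0.8997 = 4.939 mg/L.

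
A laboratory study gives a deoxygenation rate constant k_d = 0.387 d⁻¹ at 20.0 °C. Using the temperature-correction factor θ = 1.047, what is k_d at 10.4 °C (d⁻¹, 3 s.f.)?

k_d(T₂) = k_d(T₁) · θ^(T₂−T₁) = 0.387 × 1.047^(10.4−20.0)
= 0.387 × 1.047^-9.60 = 0.387 × 0.6434 = 0.2490 d⁻¹.

k_d ≈ 0.249 d⁻¹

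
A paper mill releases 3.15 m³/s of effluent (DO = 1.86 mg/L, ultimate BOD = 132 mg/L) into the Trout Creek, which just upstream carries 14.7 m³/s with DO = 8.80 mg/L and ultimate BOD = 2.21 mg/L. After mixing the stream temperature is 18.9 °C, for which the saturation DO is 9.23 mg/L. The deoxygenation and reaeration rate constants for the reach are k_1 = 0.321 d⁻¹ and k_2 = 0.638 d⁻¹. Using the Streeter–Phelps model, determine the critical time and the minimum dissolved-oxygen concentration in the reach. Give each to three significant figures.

Mixed DO = (14.7×8.80 + 3.15×1.86)/(14.7+3.15) = 135.2/17.85 = 7.575 mg/L.
Mixed L₀ = (14.7×2.21 + 3.15×132)/(17.85) = 448.3/17.85 = 25.11 mg/L.
Initial deficit D₀ = C_s − DO₀ = 9.23 − 7.575 = 1.655 mg/L.
t_c = (1/0.3170) ln[(0.638/0.321)(1 − 1.655×0.3170/(0.321×25.11))] = 3.155 × ln(1.858) = 1.955 d.
D_c = (0.321/0.638) × 25.11 × e^(−0.321×1.955) = 0.5031 × 25.11 × 0.5340 = 6.747 mg/L.
Minimum DO = 9.23 − 6.747 = 2.483 mg/L.

t_c ≈ 1.95 d; minimum DO ≈ 2.48 mg/L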